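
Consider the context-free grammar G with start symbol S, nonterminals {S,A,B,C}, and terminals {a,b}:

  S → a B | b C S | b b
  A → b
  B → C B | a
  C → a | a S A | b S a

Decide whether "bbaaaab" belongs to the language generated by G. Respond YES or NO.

CNF form of G:
  S -> T0 B | T1 T1 | T1 X4
  A -> b
  B -> C B | a
  C -> T0 X2 | T1 X3 | a
  T0 -> a
  T1 -> b
  X2 -> S A
  X3 -> S T0
  X4 -> C S

CYK fill:
  cell(0,0) b: {A,T1}  orig:{A}
  cell(1,1) b: {A,T1}  orig:{A}
  cell(2,2) a: {B,C,T0}  orig:{B,C}
  cell(3,3) a: {B,C,T0}  orig:{B,C}
  cell(4,4) a: {B,C,T0}  orig:{B,C}
  cell(5,5) a: {B,C,T0}  orig:{B,C}
  cell(6,6) b: {A,T1}  orig:{A}
  cell(0,1) bb: {S}
  cell(1,2) ba: ∅
  cell(2,3) aa: {B,S}
  cell(3,4) aa: {B,S}
  cell(4,5) aa: {B,S}
  cell(5,6) ab: ∅
  cell(0,2) bba: {X3}  orig:{}
  cell(1,3) baa: ∅
  cell(2,4) aaa: {B,S,X3,X4}  orig:{B,S}
  cell(3,5) aaa: {B,S,X3,X4}  orig:{B,S}
  cell(4,6) aab: {X2}  orig:{}
  cell(0,3) bbaa: ∅
  cell(1,4) baaa: {C,S}
  cell(2,5) aaaa: {B,S,X3,X4}  orig:{B,S}
  cell(3,6) aaab: {C,X2}  orig:{C}
  cell(0,4) bbaaa: ∅
  cell(1,5) baaaa: {B,C,S,X3}  orig:{B,C,S}
  cell(2,6) aaaab: {C,X2}  orig:{C}
  cell(0,5) bbaaaa: {C}
  cell(1,6) baaaab: {X2}  orig:{}
  cell(0,6) bbaaaab: ∅

S ∉ T[0,6] ⇒ NO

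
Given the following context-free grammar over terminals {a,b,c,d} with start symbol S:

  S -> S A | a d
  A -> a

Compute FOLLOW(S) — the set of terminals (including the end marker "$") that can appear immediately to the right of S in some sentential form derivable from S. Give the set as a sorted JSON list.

Compute FIRST by fixpoint:
iter 1:
  A via A→a: +{a}
  S via S→a d: +{a}
  S: {a}  A: {a}
iter 2: done
  S: {a}  A: {a}

Compute FOLLOW by fixpoint:
initialize: $ ∈ FOLLOW(S)
pass 1:
  S→S A: FOLLOW(S) ⊇ FIRST(A) = {a}; new: +{a}
  S→S A: FOLLOW(A) ⊇ FOLLOW(S) ⊇ {$,a}; new: +{$,a}
  S: {$,a}  A: {$,a}
pass 2: (no change)
  S: {$,a}  A: {$,a}

FOLLOW(S) = ["$", "a"]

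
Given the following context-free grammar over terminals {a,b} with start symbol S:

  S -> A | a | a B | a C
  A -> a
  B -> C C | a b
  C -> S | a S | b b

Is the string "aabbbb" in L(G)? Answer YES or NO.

CNF form of G:
  S -> T0 B | T0 C | a
  A -> a
  B -> C C | T0 T1
  C -> T0 B | T0 C | T0 S | T1 T1 | a
  T0 -> a
  T1 -> b

Fill CYK table bottom-up:
  T[0,0] 'a' = {A,C,S,T0}  orig:{A,C,S}
  T[1,1] 'a' = {A,C,S,T0}  orig:{A,C,S}
  T[2,2] 'b' = {T1}  orig:{}
  T[3,3] 'b' = {T1}  orig:{}
  T[4,4] 'b' = {T1}  orig:{}
  T[5,5] 'b' = {T1}  orig:{}
  T[0,1] 'aa' = {B,C,S}
  T[1,2] 'ab' = {B}
  T[2,3] 'bb' = {C}
  T[3,4] 'bb' = {C}
  T[4,5] 'bb' = {C}
  T[0,2] 'aab' = {C,S}
  T[1,3] 'abb' = {B,C,S}
  T[2,4] 'bbb' = ∅
  T[3,5] 'bbb' = ∅
  T[0,3] 'aabb' = {B,C,S}
  T[1,4] 'abbb' = ∅
  T[2,5] 'bbbb' = {B}
  T[0,4] 'aabbb' = {B}
  T[1,5] 'abbbb' = {B,C,S}
  T[0,5] 'aabbbb' = {B,C,S}

S ∈ T[0,5] ⇒ YES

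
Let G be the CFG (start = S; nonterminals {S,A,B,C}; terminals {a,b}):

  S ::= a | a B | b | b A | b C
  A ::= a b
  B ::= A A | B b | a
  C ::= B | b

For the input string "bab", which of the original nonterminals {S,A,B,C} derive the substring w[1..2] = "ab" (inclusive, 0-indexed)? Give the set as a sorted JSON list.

Convert to CNF:
  S -> T0 B | T1 A | T1 C | a | b
  A -> T0 T1
  B -> A A | B T1 | a
  C -> A A | B T1 | a | b
  T0 -> a
  T1 -> b

CYK fill, restricted to cells inside w[1..2]:
  [1..1]={B,C,S,T0}  "a"  orig:{B,C,S}
  [2..2]={C,S,T1}  "b"  orig:{C,S}
  [1..2]={A,B,C}  "ab"

Original NTs in T[1,2] deriving "ab": ["A", "B", "C"]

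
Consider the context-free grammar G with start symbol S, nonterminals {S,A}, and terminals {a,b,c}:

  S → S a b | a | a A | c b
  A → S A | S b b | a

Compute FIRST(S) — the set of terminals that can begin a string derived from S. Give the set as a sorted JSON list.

Compute FIRST by fixpoint:
pass 1:
  A via A→a: +{a}
  S via S→a: +{a}
  S via S→c b: +{c}
  FIRST[S]={a,c}  FIRST[A]={a}
pass 2:
  A via A→S A: +{c}
  FIRST[S]={a,c}  FIRST[A]={a,c}
pass 3: done
  FIRST[S]={a,c}  FIRST[A]={a,c}

FIRST(S) = ["a", "c"]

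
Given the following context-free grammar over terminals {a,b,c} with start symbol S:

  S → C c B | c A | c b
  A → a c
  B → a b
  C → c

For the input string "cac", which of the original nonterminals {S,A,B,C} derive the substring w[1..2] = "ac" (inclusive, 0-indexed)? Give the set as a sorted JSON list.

Convert to CNF:
  S -> C X3 | T1 A | T1 T2
  A -> T0 T1
  B -> T0 T2
  C -> c
  T0 -> a
  T1 -> c
  T2 -> b
  X3 -> T1 B

CYK fill (cells [i..j] with 1 ≤ i ≤ j ≤ 2 only):
  T[1,1] 'a' = {T0}  orig:{}
  T[2,2] 'c' = {C,T1}  orig:{C}
  T[1,2] 'ac' = {A}

Original NTs in T[1,2] deriving "ac": ["A"]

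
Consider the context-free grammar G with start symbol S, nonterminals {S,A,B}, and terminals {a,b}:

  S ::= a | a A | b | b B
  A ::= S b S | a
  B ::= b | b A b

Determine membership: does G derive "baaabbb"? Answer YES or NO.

CNF form of G:
  S -> T0 B | T1 A | a | b
  A -> S X2 | a
  B -> T0 X3 | b
  T0 -> b
  T1 -> a
  X2 -> T0 S
  X3 -> A T0

CYK table (by increasing span):
  T[0,0] 'b' = {B,S,T0}  orig:{B,S}
  T[1,1] 'a' = {A,S,T1}  orig:{A,S}
  T[2,2] 'a' = {A,S,T1}  orig:{A,S}
  T[3,3] 'a' = {A,S,T1}  orig:{A,S}
  T[4,4] 'b' = {B,S,T0}  orig:{B,S}
  T[5,5] 'b' = {B,S,T0}  orig:{B,S}
  T[6,6] 'b' = {B,S,T0}  orig:{B,S}
  T[0,1] 'ba' = {X2}  orig:{}
  T[1,2] 'aa' = {S}
  T[2,3] 'aa' = {S}
  T[3,4] 'ab' = {X3}  orig:{}
  T[4,5] 'bb' = {S,X2}  orig:{S}
  T[5,6] 'bb' = {S,X2}  orig:{S}
  T[0,2] 'baa' = {X2}  orig:{}
  T[1,3] 'aaa' = ∅
  T[2,4] 'aab' = ∅
  T[3,5] 'abb' = {A}
  T[4,6] 'bbb' = {A,X2}  orig:{A}
  T[0,3] 'baaa' = ∅
  T[1,4] 'aaab' = ∅
  T[2,5] 'aabb' = {A,S}
  T[3,6] 'abbb' = {A,S,X3}  orig:{A,S}
  T[0,4] 'baaab' = ∅
  T[1,5] 'aaabb' = {S}
  T[2,6] 'aabbb' = {A,S,X3}  orig:{A,S}
  T[0,5] 'baaabb' = {X2}  orig:{}
  T[1,6] 'aaabbb' = {S}
  T[0,6] 'baaabbb' = {X2}  orig:{}

S ∉ T[0,6] ⇒ NO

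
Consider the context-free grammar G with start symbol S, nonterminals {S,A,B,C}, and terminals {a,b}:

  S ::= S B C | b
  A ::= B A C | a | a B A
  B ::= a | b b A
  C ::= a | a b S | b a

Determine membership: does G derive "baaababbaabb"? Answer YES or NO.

Convert to CNF:
  S -> S X6 | b
  A -> B X2 | T0 X3 | a
  B -> T1 X4 | a
  C -> T0 X5 | T1 T0 | a
  T0 -> a
  T1 -> b
  X2 -> A C
  X3 -> B A
  X4 -> T1 A
  X5 -> T1 S
  X6 -> B C

CYK table (by increasing span):
  [0..0]={S,T1}  "b"  orig:{S}
  [1..1]={A,B,C,T0}  "a"  orig:{A,B,C}
  [2..2]={A,B,C,T0}  "a"  orig:{A,B,C}
  [3..3]={A,B,C,T0}  "a"  orig:{A,B,C}
  [4..4]={S,T1}  "b"  orig:{S}
  [5..5]={A,B,C,T0}  "a"  orig:{A,B,C}
  [6..6]={S,T1}  "b"  orig:{S}
  [7..7]={S,T1}  "b"  orig:{S}
  [8..8]={A,B,C,T0}  "a"  orig:{A,B,C}
  [9..9]={A,B,C,T0}  "a"  orig:{A,B,C}
  [10..10]={S,T1}  "b"  orig:{S}
  [11..11]={S,T1}  "b"  orig:{S}
  [0..1]={C,X4}  "ba"  orig:{C}
  [1..2]={X2,X3,X6}  "aa"  orig:{}
  [2..3]={X2,X3,X6}  "aa"  orig:{}
  [3..4]=∅  "ab"
  [4..5]={C,X4}  "ba"  orig:{C}
  [5..6]=∅  "ab"
  [6..7]={X5}  "bb"  orig:{}
  [7..8]={C,X4}  "ba"  orig:{C}
  [8..9]={X2,X3,X6}  "aa"  orig:{}
  [9..10]=∅  "ab"
  [10..11]={X5}  "bb"  orig:{}
  [0..2]={S}  "baa"
  [1..3]={A}  "aaa"
  [2..4]=∅  "aab"
  [3..5]={X2,X6}  "aba"  orig:{}
  [4..6]=∅  "bab"
  [5..7]={C}  "abb"
  [6..8]={B}  "bba"
  [7..9]={S}  "baa"
  [8..10]=∅  "aab"
  [9..11]={C}  "abb"
  [0..3]={X4}  "baaa"  orig:{}
  [1..4]=∅  "aaab"
  [2..5]={A}  "aaba"
  [3..6]=∅  "abab"
  [4..7]=∅  "babb"
  [5..8]=∅  "abba"
  [6..9]={X3,X5,X6}  "bbaa"  orig:{}
  [7..10]=∅  "baab"
  [8..11]={X2,X6}  "aabb"  orig:{}
  [0..4]=∅  "baaab"
  [1..5]={X2,X3}  "aaaba"  orig:{}
  [2..6]=∅  "aabab"
  [3..7]=∅  "ababb"
  [4..8]=∅  "babba"
  [5..9]={A,C}  "abbaa"
  [6..10]=∅  "bbaab"
  [7..11]={S}  "baabb"
  [0..5]={S}  "baaaba"
  [1..6]=∅  "aaabab"
  [2..7]=∅  "aababb"
  [3..8]=∅  "ababba"
  [4..9]={X4}  "babbaa"  orig:{}
  [5..10]=∅  "abbaab"
  [6..11]={X5,X6}  "bbaabb"  orig:{}
  [0..6]=∅  "baaabab"
  [1..7]=∅  "aaababb"
  [2..8]=∅  "aababba"
  [3..9]=∅  "ababbaa"
  [4..10]=∅  "babbaab"
  [5..11]={C}  "abbaabb"
  [0..7]=∅  "baaababb"
  [1..8]=∅  "aaababba"
  [2..9]=∅  "aababbaa"
  [3..10]=∅  "ababbaab"
  [4..11]=∅  "babbaabb"
  [0..8]=∅  "baaababba"
  [1..9]=∅  "aaababbaa"
  [2..10]=∅  "aababbaab"
  [3..11]=∅  "ababbaabb"
  [0..9]={S}  "baaababbaa"
  [1..10]=∅  "aaababbaab"
  [2..11]=∅  "aababbaabb"
  [0..10]=∅  "baaababbaab"
  [1..11]=∅  "aaababbaabb"
  [0..11]={S}  "baaababbaabb"

S ∈ T[0,11] ⇒ YES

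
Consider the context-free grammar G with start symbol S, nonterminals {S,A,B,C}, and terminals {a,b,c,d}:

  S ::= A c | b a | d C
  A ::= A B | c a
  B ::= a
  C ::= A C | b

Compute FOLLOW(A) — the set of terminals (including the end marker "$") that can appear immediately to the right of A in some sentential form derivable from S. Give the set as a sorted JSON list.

FIRST sets, iterate to fixpoint:
iter 1:
  A via A→c a: +{c}
  B via B→a: +{a}
  C via C→A C: +{c}
  C via C→b: +{b}
  S via S→A c: +{c}
  S via S→b a: +{b}
  S via S→d C: +{d}
  S: {b,c,d}  A: {c}  B: {a}  C: {b,c}
iter 2: — fixpoint
  S: {b,c,d}  A: {c}  B: {a}  C: {b,c}

Compute FOLLOW by fixpoint:
initialize: $ ∈ FOLLOW(S)
iter 1:
  A→A B: FOLLOW(A) ⊇ FIRST(B) = {a}; new: +{a}
  A→A B: FOLLOW(B) ⊇ FOLLOW(A) ⊇ {a}; new: +{a}
  C→A C: FOLLOW(A) ⊇ FIRST(C) = {b,c}; new: +{b,c}
  S→d C: FOLLOW(C) ⊇ FOLLOW(S) ⊇ {$}; new: +{$}
  S: {$}  A: {a,b,c}  B: {a}  C: {$}
iter 2:
  A→A B: FOLLOW(B) ⊇ FOLLOW(A) ⊇ {a,b,c}; new: +{b,c}
  S: {$}  A: {a,b,c}  B: {a,b,c}  C: {$}
iter 3: (no change)
  S: {$}  A: {a,b,c}  B: {a,b,c}  C: {$}

FOLLOW(A) = ["a", "b", "c"]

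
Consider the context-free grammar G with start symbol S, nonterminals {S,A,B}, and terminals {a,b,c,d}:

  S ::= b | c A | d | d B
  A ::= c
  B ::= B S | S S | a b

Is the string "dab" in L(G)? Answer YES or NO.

CNF form of G:
  S -> T2 A | T3 B | b | d
  A -> c
  B -> B S | S S | T0 T1
  T0 -> a
  T1 -> b
  T2 -> c
  T3 -> d

CYK fill:
  cell(0,0) d: {S,T3}  orig:{S}
  cell(1,1) a: {T0}  orig:{}
  cell(2,2) b: {S,T1}  orig:{S}
  cell(0,1) da: ∅
  cell(1,2) ab: {B}
  cell(0,2) dab: {S}

S ∈ T[0,2] ⇒ YES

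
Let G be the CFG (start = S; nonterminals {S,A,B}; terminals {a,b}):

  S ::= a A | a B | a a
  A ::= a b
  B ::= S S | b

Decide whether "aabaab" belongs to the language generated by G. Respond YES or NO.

Convert to CNF:
  S -> T0 A | T0 B | T0 T0
  A -> T0 T1
  B -> S S | b
  T0 -> a
  T1 -> b

CYK table (by increasing span):
  T[0,0] 'a' = {T0}  orig:{}
  T[1,1] 'a' = {T0}  orig:{}
  T[2,2] 'b' = {B,T1}  orig:{B}
  T[3,3] 'a' = {T0}  orig:{}
  T[4,4] 'a' = {T0}  orig:{}
  T[5,5] 'b' = {B,T1}  orig:{B}
  T[0,1] 'aa' = {S}
  T[1,2] 'ab' = {A,S}
  T[2,3] 'ba' = ∅
  T[3,4] 'aa' = {S}
  T[4,5] 'ab' = {A,S}
  T[0,2] 'aab' = {S}
  T[1,3] 'aba' = ∅
  T[2,4] 'baa' = ∅
  T[3,5] 'aab' = {S}
  T[0,3] 'aaba' = ∅
  T[1,4] 'abaa' = {B}
  T[2,5] 'baab' = ∅
  T[0,4] 'aabaa' = {B,S}
  T[1,5] 'abaab' = {B}
  T[0,5] 'aabaab' = {B,S}

S ∈ T[0,5] ⇒ YES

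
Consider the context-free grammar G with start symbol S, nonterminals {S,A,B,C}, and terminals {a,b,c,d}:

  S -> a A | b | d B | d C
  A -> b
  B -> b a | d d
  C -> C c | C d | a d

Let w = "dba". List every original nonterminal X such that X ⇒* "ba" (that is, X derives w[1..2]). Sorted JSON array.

Convert to CNF:
  S -> T1 A | T2 B | T2 C | b
  A -> b
  B -> T0 T1 | T2 T2
  C -> C T2 | C T3 | T1 T2
  T0 -> b
  T1 -> a
  T2 -> d
  T3 -> c

CYK table (by increasing span), restricted to cells inside w[1..2]:
  T[1,1] 'b' = {A,S,T0}  orig:{A,S}
  T[2,2] 'a' = {T1}  orig:{}
  T[1,2] 'ba' = {B}

Original NTs in T[1,2] deriving "ba": ["B"]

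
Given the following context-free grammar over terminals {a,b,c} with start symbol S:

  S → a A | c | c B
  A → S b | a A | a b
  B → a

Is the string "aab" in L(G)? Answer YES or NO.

Convert to CNF:
  S -> T1 A | T2 B | c
  A -> S T0 | T1 A | T1 T0
  B -> a
  T0 -> b
  T1 -> a
  T2 -> c

Fill CYK table bottom-up:
  [0..0]={B,T1}  "a"  orig:{B}
  [1..1]={B,T1}  "a"  orig:{B}
  [2..2]={T0}  "b"  orig:{}
  [0..1]=∅  "aa"
  [1..2]={A}  "ab"
  [0..2]={A,S}  "aab"

S ∈ T[0,2] ⇒ YES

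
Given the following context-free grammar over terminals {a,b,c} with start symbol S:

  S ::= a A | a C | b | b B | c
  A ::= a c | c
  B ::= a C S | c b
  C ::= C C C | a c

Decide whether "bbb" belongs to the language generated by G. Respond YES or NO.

CNF form of G:
  S -> T0 A | T0 C | T2 B | b | c
  A -> T0 T1 | c
  B -> T0 X3 | T1 T2
  C -> C X4 | T0 T1
  T0 -> a
  T1 -> c
  T2 -> b
  X3 -> C S
  X4 -> C C

CYK table (by increasing span):
  T[0,0] 'b' = {S,T2}  orig:{S}
  T[1,1] 'b' = {S,T2}  orig:{S}
  T[2,2] 'b' = {S,T2}  orig:{S}
  T[0,1] 'bb' = ∅
  T[1,2] 'bb' = ∅
  T[0,2] 'bbb' = ∅

S ∉ T[0,2] ⇒ NO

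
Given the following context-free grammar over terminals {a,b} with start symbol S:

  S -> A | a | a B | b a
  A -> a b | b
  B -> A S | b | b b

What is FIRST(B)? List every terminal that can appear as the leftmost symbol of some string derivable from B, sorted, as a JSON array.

FIRST sets, iterate to fixpoint:
iter 1:
  A via A→a b: +{a}
  A via A→b: +{b}
  B via B→A S: +{a,b}
  S via S→A: +{a,b}
  FIRST(S)={a,b}  FIRST(A)={a,b}  FIRST(B)={a,b}
iter 2: — fixpoint
  FIRST(S)={a,b}  FIRST(A)={a,b}  FIRST(B)={a,b}

FIRST(B) = ["a", "b"]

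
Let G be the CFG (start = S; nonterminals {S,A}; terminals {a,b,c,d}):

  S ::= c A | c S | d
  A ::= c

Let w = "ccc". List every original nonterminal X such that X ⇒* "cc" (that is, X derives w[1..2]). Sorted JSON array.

Convert to CNF:
  S -> T0 A | T0 S | d
  A -> c
  T0 -> c

Fill CYK table bottom-up (cells [i..j] with 1 ≤ i ≤ j ≤ 2 only):
  [1..1]={A,T0}  "c"  orig:{A}
  [2..2]={A,T0}  "c"  orig:{A}
  [1..2]={S}  "cc"

Original NTs in T[1,2] deriving "cc": ["S"]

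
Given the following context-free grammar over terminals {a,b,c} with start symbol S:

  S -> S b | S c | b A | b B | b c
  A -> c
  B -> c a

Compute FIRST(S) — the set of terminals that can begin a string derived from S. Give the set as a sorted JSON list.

Compute FIRST by fixpoint:
[1]
  A via A→c: +{c}
  B via B→c a: +{c}
  S via S→b A: +{b}
  FIRST[S]={b}  FIRST[A]={c}  FIRST[B]={c}
[2] done
  FIRST[S]={b}  FIRST[A]={c}  FIRST[B]={c}

FIRST(S) = ["b"]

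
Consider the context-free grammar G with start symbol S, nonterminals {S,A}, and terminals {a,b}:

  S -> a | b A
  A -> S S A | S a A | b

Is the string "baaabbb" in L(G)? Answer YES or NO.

Convert to CNF:
  S -> T1 A | a
  A -> S X2 | S X3 | b
  T0 -> a
  T1 -> b
  X2 -> S A
  X3 -> T0 A

Fill CYK table bottom-up:
  cell(0,0) b: {A,T1}  orig:{A}
  cell(1,1) a: {S,T0}  orig:{S}
  cell(2,2) a: {S,T0}  orig:{S}
  cell(3,3) a: {S,T0}  orig:{S}
  cell(4,4) b: {A,T1}  orig:{A}
  cell(5,5) b: {A,T1}  orig:{A}
  cell(6,6) b: {A,T1}  orig:{A}
  cell(0,1) ba: ∅
  cell(1,2) aa: ∅
  cell(2,3) aa: ∅
  cell(3,4) ab: {X2,X3}  orig:{}
  cell(4,5) bb: {S}
  cell(5,6) bb: {S}
  cell(0,2) baa: ∅
  cell(1,3) aaa: ∅
  cell(2,4) aab: {A}
  cell(3,5) abb: ∅
  cell(4,6) bbb: {X2}  orig:{}
  cell(0,3) baaa: ∅
  cell(1,4) aaab: {X2,X3}  orig:{}
  cell(2,5) aabb: ∅
  cell(3,6) abbb: {A}
  cell(0,4) baaab: ∅
  cell(1,5) aaabb: ∅
  cell(2,6) aabbb: {X2,X3}  orig:{}
  cell(0,5) baaabb: ∅
  cell(1,6) aaabbb: {A}
  cell(0,6) baaabbb: {S}

S ∈ T[0,6] ⇒ YES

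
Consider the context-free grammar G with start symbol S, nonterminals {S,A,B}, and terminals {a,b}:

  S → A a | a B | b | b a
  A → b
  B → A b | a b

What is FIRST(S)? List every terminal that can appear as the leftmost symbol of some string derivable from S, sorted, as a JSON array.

FIRST sets, iterate to fixpoint:
round 1:
  A via A→b: +{b}
  B via B→A b: +{b}
  B via B→a b: +{a}
  S via S→A a: +{b}
  S via S→a B: +{a}
  FIRST(S)={a,b}  FIRST(A)={b}  FIRST(B)={a,b}
round 2: (no change)
  FIRST(S)={a,b}  FIRST(A)={b}  FIRST(B)={a,b}

FIRST(S) = ["a", "b"]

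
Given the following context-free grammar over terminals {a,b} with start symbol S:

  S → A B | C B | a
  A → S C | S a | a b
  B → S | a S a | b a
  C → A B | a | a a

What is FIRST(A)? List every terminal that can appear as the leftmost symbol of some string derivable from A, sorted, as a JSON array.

FIRST sets, iterate to fixpoint:
pass 1:
  A via A→a b: +{a}
  B via B→a S a: +{a}
  B via B→b a: +{b}
  C via C→A B: +{a}
  S via S→A B: +{a}
  S: {a}  A: {a}  B: {a,b}  C: {a}
pass 2: — fixpoint
  S: {a}  A: {a}  B: {a,b}  C: {a}

FIRST(A) = ["a"]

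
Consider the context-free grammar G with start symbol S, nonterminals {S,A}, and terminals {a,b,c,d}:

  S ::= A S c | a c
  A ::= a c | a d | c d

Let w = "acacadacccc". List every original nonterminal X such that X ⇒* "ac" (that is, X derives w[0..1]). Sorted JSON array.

CNF form of G:
  S -> A X3 | T0 T1
  A -> T0 T1 | T0 T2 | T1 T2
  T0 -> a
  T1 -> c
  T2 -> d
  X3 -> S T1

CYK table (by increasing span) (cells [i..j] with 0 ≤ i ≤ j ≤ 1 only):
  cell(0,0) a: {T0}  orig:{}
  cell(1,1) c: {T1}  orig:{}
  cell(0,1) ac: {A,S}

Original NTs in T[0,1] deriving "ac": ["A", "S"]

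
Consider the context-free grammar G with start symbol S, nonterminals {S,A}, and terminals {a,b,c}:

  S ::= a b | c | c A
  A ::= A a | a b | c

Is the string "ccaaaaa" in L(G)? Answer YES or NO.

Convert to CNF:
  S -> T0 T1 | T2 A | c
  A -> A T0 | T0 T1 | c
  T0 -> a
  T1 -> b
  T2 -> c

Fill CYK table bottom-up:
  [0..0]={A,S,T2}  "c"  orig:{A,S}
  [1..1]={A,S,T2}  "c"  orig:{A,S}
  [2..2]={T0}  "a"  orig:{}
  [3..3]={T0}  "a"  orig:{}
  [4..4]={T0}  "a"  orig:{}
  [5..5]={T0}  "a"  orig:{}
  [6..6]={T0}  "a"  orig:{}
  [0..1]={S}  "cc"
  [1..2]={A}  "ca"
  [2..3]=∅  "aa"
  [3..4]=∅  "aa"
  [4..5]=∅  "aa"
  [5..6]=∅  "aa"
  [0..2]={S}  "cca"
  [1..3]={A}  "caa"
  [2..4]=∅  "aaa"
  [3..5]=∅  "aaa"
  [4..6]=∅  "aaa"
  [0..3]={S}  "ccaa"
  [1..4]={A}  "caaa"
  [2..5]=∅  "aaaa"
  [3..6]=∅  "aaaa"
  [0..4]={S}  "ccaaa"
  [1..5]={A}  "caaaa"
  [2..6]=∅  "aaaaa"
  [0..5]={S}  "ccaaaa"
  [1..6]={A}  "caaaaa"
  [0..6]={S}  "ccaaaaa"

S ∈ T[0,6] ⇒ YES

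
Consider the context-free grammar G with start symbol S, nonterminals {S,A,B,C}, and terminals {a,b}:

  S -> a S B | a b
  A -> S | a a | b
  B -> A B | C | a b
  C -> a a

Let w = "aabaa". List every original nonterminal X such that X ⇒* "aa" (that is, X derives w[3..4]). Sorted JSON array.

Convert to CNF:
  S -> T0 T1 | T0 X3
  A -> T0 T0 | T0 T1 | T0 X2 | b
  B -> A B | T0 T0 | T0 T1
  C -> T0 T0
  T0 -> a
  T1 -> b
  X2 -> S B
  X3 -> S B

CYK fill (cells [i..j] with 3 ≤ i ≤ j ≤ 4 only):
  T[3,3] 'a' = {T0}  orig:{}
  T[4,4] 'a' = {T0}  orig:{}
  T[3,4] 'aa' = {A,B,C}

Original NTs in T[3,4] deriving "aa": ["A", "B", "C"]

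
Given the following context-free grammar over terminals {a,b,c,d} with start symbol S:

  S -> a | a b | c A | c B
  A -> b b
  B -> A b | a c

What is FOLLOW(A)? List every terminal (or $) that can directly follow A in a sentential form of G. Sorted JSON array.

Compute FIRST by fixpoint:
pass 1:
  A via A→b b: +{b}
  B via B→A b: +{b}
  B via B→a c: +{a}
  S via S→a: +{a}
  S via S→c A: +{c}
  S: {a,c}  A: {b}  B: {a,b}
pass 2: (no change)
  S: {a,c}  A: {b}  B: {a,b}

FOLLOW sets:
FOLLOW(S) := {$}
pass 1:
  B→A b: FOLLOW(A) ⊇ FIRST(b) = {b}; new: +{b}
  S→c A: FOLLOW(A) ⊇ FOLLOW(S) ⊇ {$}; new: +{$}
  S→c B: FOLLOW(B) ⊇ FOLLOW(S) ⊇ {$}; new: +{$}
  FOLLOW(S)={$}  FOLLOW(A)={$,b}  FOLLOW(B)={$}
pass 2: (stable)
  FOLLOW(S)={$}  FOLLOW(A)={$,b}  FOLLOW(B)={$}

FOLLOW(A) = ["$", "b"]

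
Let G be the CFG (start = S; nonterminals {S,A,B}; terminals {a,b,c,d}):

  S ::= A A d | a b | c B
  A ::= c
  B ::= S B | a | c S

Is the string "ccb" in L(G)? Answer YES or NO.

CNF form of G:
  S -> A X4 | T0 B | T2 T3
  A -> c
  B -> S B | T0 S | a
  T0 -> c
  T1 -> d
  T2 -> a
  T3 -> b
  X4 -> A T1

CYK fill:
  T[0,0] 'c' = {A,T0}  orig:{A}
  T[1,1] 'c' = {A,T0}  orig:{A}
  T[2,2] 'b' = {T3}  orig:{}
  T[0,1] 'cc' = ∅
  T[1,2] 'cb' = ∅
  T[0,2] 'ccb' = ∅

S ∉ T[0,2] ⇒ NO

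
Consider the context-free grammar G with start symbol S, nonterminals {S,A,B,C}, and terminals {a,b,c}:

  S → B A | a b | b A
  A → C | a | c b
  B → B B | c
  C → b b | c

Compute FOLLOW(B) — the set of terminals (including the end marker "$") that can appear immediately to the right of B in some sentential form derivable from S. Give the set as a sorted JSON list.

FIRST iteration:
iter 1:
  A via A→a: +{a}
  A via A→c b: +{c}
  B via B→c: +{c}
  C via C→b b: +{b}
  C via C→c: +{c}
  S via S→B A: +{c}
  S via S→a b: +{a}
  S via S→b A: +{b}
  S: {a,b,c}  A: {a,c}  B: {c}  C: {b,c}
iter 2:
  A via A→C: +{b}
  S: {a,b,c}  A: {a,b,c}  B: {c}  C: {b,c}
iter 3: done
  S: {a,b,c}  A: {a,b,c}  B: {c}  C: {b,c}

Compute FOLLOW by fixpoint:
seed FOLLOW(S) with $
iter 1:
  B→B B: FOLLOW(B) ⊇ FIRST(B) = {c}; new: +{c}
  S→B A: FOLLOW(B) ⊇ FIRST(A) = {a,b,c}; new: +{a,b}
  S→B A: FOLLOW(A) ⊇ FOLLOW(S) ⊇ {$}; new: +{$}
  S: {$}  A: {$}  B: {a,b,c}  C: {}
iter 2:
  A→C: FOLLOW(C) ⊇ FOLLOW(A) ⊇ {$}; new: +{$}
  S: {$}  A: {$}  B: {a,b,c}  C: {$}
iter 3: (no change)
  S: {$}  A: {$}  B: {a,b,c}  C: {$}

FOLLOW(B) = ["a", "b", "c"]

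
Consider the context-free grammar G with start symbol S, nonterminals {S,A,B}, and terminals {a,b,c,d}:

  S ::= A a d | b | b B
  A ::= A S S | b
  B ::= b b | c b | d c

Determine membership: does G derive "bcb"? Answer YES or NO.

CNF form of G:
  S -> A X5 | T0 B | b
  A -> A X4 | b
  B -> T0 T0 | T1 T0 | T2 T1
  T0 -> b
  T1 -> c
  T2 -> d
  T3 -> a
  X4 -> S S
  X5 -> T3 T2

CYK table (by increasing span):
  cell(0,0) b: {A,S,T0}  orig:{A,S}
  cell(1,1) c: {T1}  orig:{}
  cell(2,2) b: {A,S,T0}  orig:{A,S}
  cell(0,1) bc: ∅
  cell(1,2) cb: {B}
  cell(0,2) bcb: {S}

S ∈ T[0,2] ⇒ YES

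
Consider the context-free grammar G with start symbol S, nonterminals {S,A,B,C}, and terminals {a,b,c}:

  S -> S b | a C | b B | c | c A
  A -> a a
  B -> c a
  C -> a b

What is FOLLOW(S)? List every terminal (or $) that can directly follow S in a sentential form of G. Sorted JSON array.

FIRST sets, iterate to fixpoint:
iter 1:
  A via A→a a: +{a}
  B via B→c a: +{c}
  C via C→a b: +{a}
  S via S→a C: +{a}
  S via S→b B: +{b}
  S via S→c: +{c}
  FIRST(S)={a,b,c}  FIRST(A)={a}  FIRST(B)={c}  FIRST(C)={a}
iter 2: — fixpoint
  FIRST(S)={a,b,c}  FIRST(A)={a}  FIRST(B)={c}  FIRST(C)={a}

FOLLOW iteration:
initialize: $ ∈ FOLLOW(S)
round 1:
  S→S b: FOLLOW(S) ⊇ FIRST(b) = {b}; new: +{b}
  S→a C: FOLLOW(C) ⊇ FOLLOW(S) ⊇ {$,b}; new: +{$,b}
  S→b B: FOLLOW(B) ⊇ FOLLOW(S) ⊇ {$,b}; new: +{$,b}
  S→c A: FOLLOW(A) ⊇ FOLLOW(S) ⊇ {$,b}; new: +{$,b}
  S: {$,b}  A: {$,b}  B: {$,b}  C: {$,b}
round 2: (no change)
  S: {$,b}  A: {$,b}  B: {$,b}  C: {$,b}

FOLLOW(S) = ["$", "b"]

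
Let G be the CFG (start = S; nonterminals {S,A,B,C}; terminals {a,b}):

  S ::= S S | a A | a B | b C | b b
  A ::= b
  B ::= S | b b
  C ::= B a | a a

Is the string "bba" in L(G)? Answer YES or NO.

Convert to CNF:
  S -> S S | T0 A | T0 B | T1 C | T1 T1
  A -> b
  B -> S S | T0 A | T0 B | T1 C | T1 T1
  C -> B T0 | T0 T0
  T0 -> a
  T1 -> b

CYK fill:
  T[0,0] 'b' = {A,T1}  orig:{A}
  T[1,1] 'b' = {A,T1}  orig:{A}
  T[2,2] 'a' = {T0}  orig:{}
  T[0,1] 'bb' = {B,S}
  T[1,2] 'ba' = ∅
  T[0,2] 'bba' = {C}

S ∉ T[0,2] ⇒ NO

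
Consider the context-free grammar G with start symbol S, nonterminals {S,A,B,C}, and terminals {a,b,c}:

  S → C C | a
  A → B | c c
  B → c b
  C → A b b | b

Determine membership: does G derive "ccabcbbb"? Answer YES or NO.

Convert to CNF:
  S -> C C | a
  A -> T0 T0 | T0 T1
  B -> T0 T1
  C -> A X2 | b
  T0 -> c
  T1 -> b
  X2 -> T1 T1

CYK fill:
  [0..0]={T0}  "c"  orig:{}
  [1..1]={T0}  "c"  orig:{}
  [2..2]={S}  "a"
  [3..3]={C,T1}  "b"  orig:{C}
  [4..4]={T0}  "c"  orig:{}
  [5..5]={C,T1}  "b"  orig:{C}
  [6..6]={C,T1}  "b"  orig:{C}
  [7..7]={C,T1}  "b"  orig:{C}
  [0..1]={A}  "cc"
  [1..2]=∅  "ca"
  [2..3]=∅  "ab"
  [3..4]=∅  "bc"
  [4..5]={A,B}  "cb"
  [5..6]={S,X2}  "bb"  orig:{S}
  [6..7]={S,X2}  "bb"  orig:{S}
  [0..2]=∅  "cca"
  [1..3]=∅  "cab"
  [2..4]=∅  "abc"
  [3..5]=∅  "bcb"
  [4..6]=∅  "cbb"
  [5..7]=∅  "bbb"
  [0..3]=∅  "ccab"
  [1..4]=∅  "cabc"
  [2..5]=∅  "abcb"
  [3..6]=∅  "bcbb"
  [4..7]={C}  "cbbb"
  [0..4]=∅  "ccabc"
  [1..5]=∅  "cabcb"
  [2..6]=∅  "abcbb"
  [3..7]={S}  "bcbbb"
  [0..5]=∅  "ccabcb"
  [1..6]=∅  "cabcbb"
  [2..7]=∅  "abcbbb"
  [0..6]=∅  "ccabcbb"
  [1..7]=∅  "cabcbbb"
  [0..7]=∅  "ccabcbbb"

S ∉ T[0,7] ⇒ NO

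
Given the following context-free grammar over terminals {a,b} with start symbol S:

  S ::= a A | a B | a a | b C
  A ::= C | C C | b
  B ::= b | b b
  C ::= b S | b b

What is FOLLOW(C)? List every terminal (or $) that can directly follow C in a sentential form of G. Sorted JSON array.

FIRST iteration:
iter 1:
  A via A→b: +{b}
  B via B→b: +{b}
  C via C→b S: +{b}
  S via S→a A: +{a}
  S via S→b C: +{b}
  S: {a,b}  A: {b}  B: {b}  C: {b}
iter 2: (no change)
  S: {a,b}  A: {b}  B: {b}  C: {b}

Compute FOLLOW by fixpoint:
initialize: $ ∈ FOLLOW(S)
round 1:
  A→C C: FOLLOW(C) ⊇ FIRST(C) = {b}; new: +{b}
  C→b S: FOLLOW(S) ⊇ FOLLOW(C) ⊇ {b}; new: +{b}
  S→a A: FOLLOW(A) ⊇ FOLLOW(S) ⊇ {$,b}; new: +{$,b}
  S→a B: FOLLOW(B) ⊇ FOLLOW(S) ⊇ {$,b}; new: +{$,b}
  S→b C: FOLLOW(C) ⊇ FOLLOW(S) ⊇ {$,b}; new: +{$}
  FOLLOW(S)={$,b}  FOLLOW(A)={$,b}  FOLLOW(B)={$,b}  FOLLOW(C)={$,b}
round 2: done
  FOLLOW(S)={$,b}  FOLLOW(A)={$,b}  FOLLOW(B)={$,b}  FOLLOW(C)={$,b}

FOLLOW(C) = ["$", "b"]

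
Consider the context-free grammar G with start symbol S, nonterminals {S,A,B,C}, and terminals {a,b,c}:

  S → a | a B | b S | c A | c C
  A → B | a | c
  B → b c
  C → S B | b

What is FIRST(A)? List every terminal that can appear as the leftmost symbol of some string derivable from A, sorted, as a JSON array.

Compute FIRST by fixpoint:
iter 1:
  A via A→a: +{a}
  A via A→c: +{c}
  B via B→b c: +{b}
  C via C→b: +{b}
  S via S→a: +{a}
  S via S→b S: +{b}
  S via S→c A: +{c}
  FIRST(S)={a,b,c}  FIRST(A)={a,c}  FIRST(B)={b}  FIRST(C)={b}
iter 2:
  A via A→B: +{b}
  C via C→S B: +{a,c}
  FIRST(S)={a,b,c}  FIRST(A)={a,b,c}  FIRST(B)={b}  FIRST(C)={a,b,c}
iter 3: — fixpoint
  FIRST(S)={a,b,c}  FIRST(A)={a,b,c}  FIRST(B)={b}  FIRST(C)={a,b,c}

FIRST(A) = ["a", "b", "c"]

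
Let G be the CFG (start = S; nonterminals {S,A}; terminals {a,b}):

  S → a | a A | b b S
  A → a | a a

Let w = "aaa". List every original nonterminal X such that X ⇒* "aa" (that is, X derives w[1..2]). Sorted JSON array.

Convert to CNF:
  S -> T0 A | T1 X2 | a
  A -> T0 T0 | a
  T0 -> a
  T1 -> b
  X2 -> T1 S

CYK table (by increasing span), restricted to cells inside w[1..2]:
  T[1,1] 'a' = {A,S,T0}  orig:{A,S}
  T[2,2] 'a' = {A,S,T0}  orig:{A,S}
  T[1,2] 'aa' = {A,S}

Original NTs in T[1,2] deriving "aa": ["A", "S"]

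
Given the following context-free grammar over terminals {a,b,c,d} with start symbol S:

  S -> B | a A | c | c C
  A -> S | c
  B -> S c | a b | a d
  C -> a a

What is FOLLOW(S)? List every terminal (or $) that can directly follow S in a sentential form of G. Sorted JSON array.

Compute FIRST by fixpoint:
iter 1:
  A via A→c: +{c}
  B via B→a b: +{a}
  C via C→a a: +{a}
  S via S→B: +{a}
  S via S→c: +{c}
  FIRST(S)={a,c}  FIRST(A)={c}  FIRST(B)={a}  FIRST(C)={a}
iter 2:
  A via A→S: +{a}
  B via B→S c: +{c}
  FIRST(S)={a,c}  FIRST(A)={a,c}  FIRST(B)={a,c}  FIRST(C)={a}
iter 3: (no change)
  FIRST(S)={a,c}  FIRST(A)={a,c}  FIRST(B)={a,c}  FIRST(C)={a}

Compute FOLLOW by fixpoint:
initialize: $ ∈ FOLLOW(S)
iter 1:
  B→S c: FOLLOW(S) ⊇ FIRST(c) = {c}; new: +{c}
  S→B: FOLLOW(B) ⊇ FOLLOW(S) ⊇ {$,c}; new: +{$,c}
  S→a A: FOLLOW(A) ⊇ FOLLOW(S) ⊇ {$,c}; new: +{$,c}
  S→c C: FOLLOW(C) ⊇ FOLLOW(S) ⊇ {$,c}; new: +{$,c}
  FOLLOW[S]={$,c}  FOLLOW[A]={$,c}  FOLLOW[B]={$,c}  FOLLOW[C]={$,c}
iter 2: — fixpoint
  FOLLOW[S]={$,c}  FOLLOW[A]={$,c}  FOLLOW[B]={$,c}  FOLLOW[C]={$,c}

FOLLOW(S) = ["$", "c"]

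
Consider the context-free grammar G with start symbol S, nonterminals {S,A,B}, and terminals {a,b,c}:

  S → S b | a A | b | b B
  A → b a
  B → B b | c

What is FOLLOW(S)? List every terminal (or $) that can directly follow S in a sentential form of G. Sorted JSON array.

FIRST iteration:
[1]
  A via A→b a: +{b}
  B via B→c: +{c}
  S via S→a A: +{a}
  S via S→b: +{b}
  S: {a,b}  A: {b}  B: {c}
[2] done
  S: {a,b}  A: {b}  B: {c}

Compute FOLLOW by fixpoint:
seed FOLLOW(S) with $
[1]
  B→B b: FOLLOW(B) ⊇ FIRST(b) = {b}; new: +{b}
  S→S b: FOLLOW(S) ⊇ FIRST(b) = {b}; new: +{b}
  S→a A: FOLLOW(A) ⊇ FOLLOW(S) ⊇ {$,b}; new: +{$,b}
  S→b B: FOLLOW(B) ⊇ FOLLOW(S) ⊇ {$,b}; new: +{$}
  FOLLOW[S]={$,b}  FOLLOW[A]={$,b}  FOLLOW[B]={$,b}
[2] done
  FOLLOW[S]={$,b}  FOLLOW[A]={$,b}  FOLLOW[B]={$,b}

FOLLOW(S) = ["$", "b"]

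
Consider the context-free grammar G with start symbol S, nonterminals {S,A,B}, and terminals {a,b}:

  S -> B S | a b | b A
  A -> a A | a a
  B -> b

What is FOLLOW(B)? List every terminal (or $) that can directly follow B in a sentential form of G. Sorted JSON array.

FIRST sets, iterate to fixpoint:
round 1:
  A via A→a A: +{a}
  B via B→b: +{b}
  S via S→B S: +{b}
  S via S→a b: +{a}
  FIRST[S]={a,b}  FIRST[A]={a}  FIRST[B]={b}
round 2: — fixpoint
  FIRST[S]={a,b}  FIRST[A]={a}  FIRST[B]={b}

Compute FOLLOW by fixpoint:
FOLLOW(S) := {$}
[1]
  S→B S: FOLLOW(B) ⊇ FIRST(S) = {a,b}; new: +{a,b}
  S→b A: FOLLOW(A) ⊇ FOLLOW(S) ⊇ {$}; new: +{$}
  FOLLOW(S)={$}  FOLLOW(A)={$}  FOLLOW(B)={a,b}
[2] (no change)
  FOLLOW(S)={$}  FOLLOW(A)={$}  FOLLOW(B)={a,b}

FOLLOW(B) = ["a", "b"]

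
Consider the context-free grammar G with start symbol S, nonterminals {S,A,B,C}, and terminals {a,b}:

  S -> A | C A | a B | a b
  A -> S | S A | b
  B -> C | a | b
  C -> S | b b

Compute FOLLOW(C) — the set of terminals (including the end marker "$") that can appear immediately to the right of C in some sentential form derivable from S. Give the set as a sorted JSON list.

Compute FIRST by fixpoint:
pass 1:
  A via A→b: +{b}
  B via B→a: +{a}
  B via B→b: +{b}
  C via C→b b: +{b}
  S via S→A: +{b}
  S via S→a B: +{a}
  FIRST(S)={a,b}  FIRST(A)={b}  FIRST(B)={a,b}  FIRST(C)={b}
pass 2:
  A via A→S: +{a}
  C via C→S: +{a}
  FIRST(S)={a,b}  FIRST(A)={a,b}  FIRST(B)={a,b}  FIRST(C)={a,b}
pass 3: (stable)
  FIRST(S)={a,b}  FIRST(A)={a,b}  FIRST(B)={a,b}  FIRST(C)={a,b}

FOLLOW sets:
initialize: $ ∈ FOLLOW(S)
[1]
  A→S A: FOLLOW(S) ⊇ FIRST(A) = {a,b}; new: +{a,b}
  S→A: FOLLOW(A) ⊇ FOLLOW(S) ⊇ {$,a,b}; new: +{$,a,b}
  S→C A: FOLLOW(C) ⊇ FIRST(A) = {a,b}; new: +{a,b}
  S→a B: FOLLOW(B) ⊇ FOLLOW(S) ⊇ {$,a,b}; new: +{$,a,b}
  FOLLOW[S]={$,a,b}  FOLLOW[A]={$,a,b}  FOLLOW[B]={$,a,b}  FOLLOW[C]={a,b}
[2]
  B→C: FOLLOW(C) ⊇ FOLLOW(B) ⊇ {$,a,b}; new: +{$}
  FOLLOW[S]={$,a,b}  FOLLOW[A]={$,a,b}  FOLLOW[B]={$,a,b}  FOLLOW[C]={$,a,b}
[3] (stable)
  FOLLOW[S]={$,a,b}  FOLLOW[A]={$,a,b}  FOLLOW[B]={$,a,b}  FOLLOW[C]={$,a,b}

FOLLOW(C) = ["$", "a", "b"]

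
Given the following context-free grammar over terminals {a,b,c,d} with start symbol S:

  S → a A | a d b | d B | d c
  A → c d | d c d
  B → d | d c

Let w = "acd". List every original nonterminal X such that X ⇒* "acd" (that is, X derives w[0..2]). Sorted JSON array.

CNF form of G:
  S -> T1 B | T1 T0 | T2 A | T2 X5
  A -> T0 T1 | T1 X4
  B -> T1 T0 | d
  T0 -> c
  T1 -> d
  T2 -> a
  T3 -> b
  X4 -> T0 T1
  X5 -> T1 T3

CYK fill, restricted to cells inside w[0..2]:
  T[0,0] 'a' = {T2}  orig:{}
  T[1,1] 'c' = {T0}  orig:{}
  T[2,2] 'd' = {B,T1}  orig:{B}
  T[0,1] 'ac' = ∅
  T[1,2] 'cd' = {A,X4}  orig:{A}
  T[0,2] 'acd' = {S}

Original NTs in T[0,2] deriving "acd": ["S"]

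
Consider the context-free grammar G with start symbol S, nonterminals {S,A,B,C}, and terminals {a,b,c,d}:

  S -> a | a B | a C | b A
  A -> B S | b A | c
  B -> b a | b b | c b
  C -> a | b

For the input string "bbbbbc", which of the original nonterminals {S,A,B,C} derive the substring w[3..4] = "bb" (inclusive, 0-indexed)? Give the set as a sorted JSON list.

CNF form of G:
  S -> T0 A | T1 B | T1 C | a
  A -> B S | T0 A | c
  B -> T0 T0 | T0 T1 | T2 T0
  C -> a | b
  T0 -> b
  T1 -> a
  T2 -> c

Fill CYK table bottom-up, restricted to cells inside w[3..4]:
  [3..3]={C,T0}  "b"  orig:{C}
  [4..4]={C,T0}  "b"  orig:{C}
  [3..4]={B}  "bb"

Original NTs in T[3,4] deriving "bb": ["B"]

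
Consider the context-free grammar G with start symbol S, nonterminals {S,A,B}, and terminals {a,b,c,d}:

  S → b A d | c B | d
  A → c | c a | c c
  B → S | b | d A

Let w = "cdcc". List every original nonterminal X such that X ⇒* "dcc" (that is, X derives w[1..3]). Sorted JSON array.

CNF form of G:
  S -> T0 B | T2 X5 | d
  A -> T0 T0 | T0 T1 | c
  B -> T0 B | T2 X4 | T3 A | b | d
  T0 -> c
  T1 -> a
  T2 -> b
  T3 -> d
  X4 -> A T3
  X5 -> A T3

Fill CYK table bottom-up (cells [i..j] with 1 ≤ i ≤ j ≤ 3 only):
  cell(1,1) d: {B,S,T3}  orig:{B,S}
  cell(2,2) c: {A,T0}  orig:{A}
  cell(3,3) c: {A,T0}  orig:{A}
  cell(1,2) dc: {B}
  cell(2,3) cc: {A}
  cell(1,3) dcc: {B}

Original NTs in T[1,3] deriving "dcc": ["B"]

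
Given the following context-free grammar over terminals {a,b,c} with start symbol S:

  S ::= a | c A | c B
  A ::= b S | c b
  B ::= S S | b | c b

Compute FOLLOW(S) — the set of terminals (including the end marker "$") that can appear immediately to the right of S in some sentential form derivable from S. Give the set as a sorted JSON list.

FIRST iteration:
pass 1:
  A via A→b S: +{b}
  A via A→c b: +{c}
  B via B→b: +{b}
  B via B→c b: +{c}
  S via S→a: +{a}
  S via S→c A: +{c}
  FIRST(S)={a,c}  FIRST(A)={b,c}  FIRST(B)={b,c}
pass 2:
  B via B→S S: +{a}
  FIRST(S)={a,c}  FIRST(A)={b,c}  FIRST(B)={a,b,c}
pass 3: done
  FIRST(S)={a,c}  FIRST(A)={b,c}  FIRST(B)={a,b,c}

Compute FOLLOW by fixpoint:
FOLLOW(S) := {$}
[1]
  B→S S: FOLLOW(S) ⊇ FIRST(S) = {a,c}; new: +{a,c}
  S→c A: FOLLOW(A) ⊇ FOLLOW(S) ⊇ {$,a,c}; new: +{$,a,c}
  S→c B: FOLLOW(B) ⊇ FOLLOW(S) ⊇ {$,a,c}; new: +{$,a,c}
  FOLLOW[S]={$,a,c}  FOLLOW[A]={$,a,c}  FOLLOW[B]={$,a,c}
[2] done
  FOLLOW[S]={$,a,c}  FOLLOW[A]={$,a,c}  FOLLOW[B]={$,a,c}

FOLLOW(S) = ["$", "a", "c"]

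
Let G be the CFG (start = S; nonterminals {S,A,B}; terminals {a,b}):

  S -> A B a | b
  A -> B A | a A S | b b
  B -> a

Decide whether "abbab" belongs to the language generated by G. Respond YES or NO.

Convert to CNF:
  S -> A X3 | b
  A -> B A | T0 X2 | T1 T1
  B -> a
  T0 -> a
  T1 -> b
  X2 -> A S
  X3 -> B T0

CYK fill:
  [0..0]={B,T0}  "a"  orig:{B}
  [1..1]={S,T1}  "b"  orig:{S}
  [2..2]={S,T1}  "b"  orig:{S}
  [3..3]={B,T0}  "a"  orig:{B}
  [4..4]={S,T1}  "b"  orig:{S}
  [0..1]=∅  "ab"
  [1..2]={A}  "bb"
  [2..3]=∅  "ba"
  [3..4]=∅  "ab"
  [0..2]={A}  "abb"
  [1..3]=∅  "bba"
  [2..4]=∅  "bab"
  [0..3]=∅  "abba"
  [1..4]=∅  "bbab"
  [0..4]=∅  "abbab"

S ∉ T[0,4] ⇒ NO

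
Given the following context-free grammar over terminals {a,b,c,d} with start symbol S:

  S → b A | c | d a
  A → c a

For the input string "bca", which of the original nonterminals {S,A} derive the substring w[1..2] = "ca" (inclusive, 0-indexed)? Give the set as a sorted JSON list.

Convert to CNF:
  S -> T2 A | T3 T1 | c
  A -> T0 T1
  T0 -> c
  T1 -> a
  T2 -> b
  T3 -> d

CYK table (by increasing span), restricted to cells inside w[1..2]:
  T[1,1] 'c' = {S,T0}  orig:{S}
  T[2,2] 'a' = {T1}  orig:{}
  T[1,2] 'ca' = {A}

Original NTs in T[1,2] deriving "ca": ["A"]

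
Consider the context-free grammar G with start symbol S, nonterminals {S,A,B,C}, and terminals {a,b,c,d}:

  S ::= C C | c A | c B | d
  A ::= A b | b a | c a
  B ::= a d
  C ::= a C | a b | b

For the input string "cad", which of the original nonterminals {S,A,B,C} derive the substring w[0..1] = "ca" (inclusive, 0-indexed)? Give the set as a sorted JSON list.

Convert to CNF:
  S -> C C | T2 A | T2 B | d
  A -> A T0 | T0 T1 | T2 T1
  B -> T1 T3
  C -> T1 C | T1 T0 | b
  T0 -> b
  T1 -> a
  T2 -> c
  T3 -> d

CYK fill, restricted to cells inside w[0..1]:
  [0..0]={T2}  "c"  orig:{}
  [1..1]={T1}  "a"  orig:{}
  [0..1]={A}  "ca"

Original NTs in T[0,1] deriving "ca": ["A"]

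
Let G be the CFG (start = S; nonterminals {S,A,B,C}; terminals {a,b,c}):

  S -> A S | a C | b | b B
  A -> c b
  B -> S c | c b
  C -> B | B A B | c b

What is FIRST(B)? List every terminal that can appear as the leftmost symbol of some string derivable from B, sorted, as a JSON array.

Compute FIRST by fixpoint:
round 1:
  A via A→c b: +{c}
  B via B→c b: +{c}
  C via C→B: +{c}
  S via S→A S: +{c}
  S via S→a C: +{a}
  S via S→b: +{b}
  FIRST(S)={a,b,c}  FIRST(A)={c}  FIRST(B)={c}  FIRST(C)={c}
round 2:
  B via B→S c: +{a,b}
  C via C→B: +{a,b}
  FIRST(S)={a,b,c}  FIRST(A)={c}  FIRST(B)={a,b,c}  FIRST(C)={a,b,c}
round 3: — fixpoint
  FIRST(S)={a,b,c}  FIRST(A)={c}  FIRST(B)={a,b,c}  FIRST(C)={a,b,c}

FIRST(B) = ["a", "b", "c"]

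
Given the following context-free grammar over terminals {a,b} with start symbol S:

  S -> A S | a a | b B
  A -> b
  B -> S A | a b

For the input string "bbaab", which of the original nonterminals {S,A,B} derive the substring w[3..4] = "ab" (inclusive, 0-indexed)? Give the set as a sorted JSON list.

CNF form of G:
  S -> A S | T0 T0 | T1 B
  A -> b
  B -> S A | T0 T1
  T0 -> a
  T1 -> b

Fill CYK table bottom-up (cells [i..j] with 3 ≤ i ≤ j ≤ 4 only):
  cell(3,3) a: {T0}  orig:{}
  cell(4,4) b: {A,T1}  orig:{A}
  cell(3,4) ab: {B}

Original NTs in T[3,4] deriving "ab": ["B"]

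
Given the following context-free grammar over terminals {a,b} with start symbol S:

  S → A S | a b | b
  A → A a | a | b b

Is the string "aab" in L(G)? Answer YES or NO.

Convert to CNF:
  S -> A S | T0 T1 | b
  A -> A T0 | T1 T1 | a
  T0 -> a
  T1 -> b

CYK table (by increasing span):
  [0..0]={A,T0}  "a"  orig:{A}
  [1..1]={A,T0}  "a"  orig:{A}
  [2..2]={S,T1}  "b"  orig:{S}
  [0..1]={A}  "aa"
  [1..2]={S}  "ab"
  [0..2]={S}  "aab"

S ∈ T[0,2] ⇒ YES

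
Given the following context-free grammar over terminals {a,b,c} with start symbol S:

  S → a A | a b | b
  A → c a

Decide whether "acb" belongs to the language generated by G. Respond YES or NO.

CNF form of G:
  S -> T1 A | T1 T2 | b
  A -> T0 T1
  T0 -> c
  T1 -> a
  T2 -> b

CYK table (by increasing span):
  [0..0]={T1}  "a"  orig:{}
  [1..1]={T0}  "c"  orig:{}
  [2..2]={S,T2}  "b"  orig:{S}
  [0..1]=∅  "ac"
  [1..2]=∅  "cb"
  [0..2]=∅  "acb"

S ∉ T[0,2] ⇒ NO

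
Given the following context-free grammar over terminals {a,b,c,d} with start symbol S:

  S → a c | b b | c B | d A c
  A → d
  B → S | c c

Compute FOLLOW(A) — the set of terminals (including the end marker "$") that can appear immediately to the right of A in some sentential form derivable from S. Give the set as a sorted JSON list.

FIRST iteration:
iter 1:
  A via A→d: +{d}
  B via B→c c: +{c}
  S via S→a c: +{a}
  S via S→b b: +{b}
  S via S→c B: +{c}
  S via S→d A c: +{d}
  FIRST[S]={a,b,c,d}  FIRST[A]={d}  FIRST[B]={c}
iter 2:
  B via B→S: +{a,b,d}
  FIRST[S]={a,b,c,d}  FIRST[A]={d}  FIRST[B]={a,b,c,d}
iter 3: (no change)
  FIRST[S]={a,b,c,d}  FIRST[A]={d}  FIRST[B]={a,b,c,d}

Compute FOLLOW by fixpoint:
initialize: $ ∈ FOLLOW(S)
pass 1:
  S→c B: FOLLOW(B) ⊇ FOLLOW(S) ⊇ {$}; new: +{$}
  S→d A c: FOLLOW(A) ⊇ FIRST(c) = {c}; new: +{c}
  FOLLOW[S]={$}  FOLLOW[A]={c}  FOLLOW[B]={$}
pass 2: (stable)
  FOLLOW[S]={$}  FOLLOW[A]={c}  FOLLOW[B]={$}

FOLLOW(A) = ["c"]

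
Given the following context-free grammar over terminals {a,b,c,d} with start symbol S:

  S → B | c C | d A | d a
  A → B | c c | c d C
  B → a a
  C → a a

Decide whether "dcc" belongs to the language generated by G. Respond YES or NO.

CNF form of G:
  S -> T0 T0 | T1 C | T2 A | T2 T0
  A -> T0 T0 | T1 T1 | T1 X3
  B -> T0 T0
  C -> T0 T0
  T0 -> a
  T1 -> c
  T2 -> d
  X3 -> T2 C

Fill CYK table bottom-up:
  T[0,0] 'd' = {T2}  orig:{}
  T[1,1] 'c' = {T1}  orig:{}
  T[2,2] 'c' = {T1}  orig:{}
  T[0,1] 'dc' = ∅
  T[1,2] 'cc' = {A}
  T[0,2] 'dcc' = {S}

S ∈ T[0,2] ⇒ YES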